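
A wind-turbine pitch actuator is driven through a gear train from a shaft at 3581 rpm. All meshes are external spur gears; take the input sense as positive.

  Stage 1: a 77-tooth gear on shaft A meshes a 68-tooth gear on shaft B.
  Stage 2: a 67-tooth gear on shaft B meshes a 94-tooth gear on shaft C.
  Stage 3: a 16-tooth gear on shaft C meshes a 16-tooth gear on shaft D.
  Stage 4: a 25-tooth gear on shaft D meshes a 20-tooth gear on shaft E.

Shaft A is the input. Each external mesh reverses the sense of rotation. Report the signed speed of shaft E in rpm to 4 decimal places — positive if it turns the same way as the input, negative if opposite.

+3612.7931 rpm (same as input, |ω| = 3612.7931 rpm)

Stage 1 [77T→68T]: ω = 3581.0000×77/68 = 4054.9559 rpm, dir flips to −; running = −4054.9559
Stage 2 [67T→94T]: ω = 4054.9559×67/94 = 2890.2345 rpm, dir flips to +; running = +2890.2345
Stage 3 [16T→16T]: ω = 2890.2345×16/16 = 2890.2345 rpm, dir flips to −; running = −2890.2345
Stage 4 [25T→20T]: ω = 2890.2345×25/20 = 3612.7931 rpm, dir flips to +; running = +3612.7931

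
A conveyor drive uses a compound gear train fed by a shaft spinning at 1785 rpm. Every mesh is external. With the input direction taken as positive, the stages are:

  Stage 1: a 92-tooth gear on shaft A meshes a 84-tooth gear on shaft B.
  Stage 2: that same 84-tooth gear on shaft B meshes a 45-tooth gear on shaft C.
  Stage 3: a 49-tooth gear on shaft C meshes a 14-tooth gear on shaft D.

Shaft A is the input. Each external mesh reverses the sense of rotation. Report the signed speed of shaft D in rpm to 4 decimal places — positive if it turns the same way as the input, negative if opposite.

-12772.6667 rpm (opposite to input, |ω| = 12772.6667 rpm)

Stage 1 [92T→84T]: ω = 1785.0000×92/84 = 1955.0000 rpm, dir flips to −; running = −1955.0000
Stage 2 [84T→45T]: ω = 1955.0000×84/45 = 3649.3333 rpm, dir flips to +; running = +3649.3333
Stage 3 [49T→14T]: ω = 3649.3333×49/14 = 12772.6667 rpm, dir flips to −; running = −12772.6667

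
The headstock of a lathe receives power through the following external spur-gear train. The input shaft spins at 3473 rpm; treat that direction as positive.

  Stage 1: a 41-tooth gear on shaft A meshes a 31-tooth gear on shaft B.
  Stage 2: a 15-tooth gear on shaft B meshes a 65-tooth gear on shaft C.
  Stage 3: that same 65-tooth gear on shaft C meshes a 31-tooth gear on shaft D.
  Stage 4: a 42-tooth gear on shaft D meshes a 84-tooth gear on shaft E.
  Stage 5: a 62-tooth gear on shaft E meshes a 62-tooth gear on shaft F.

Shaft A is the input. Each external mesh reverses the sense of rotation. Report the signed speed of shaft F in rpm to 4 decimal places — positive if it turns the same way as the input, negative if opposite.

Stage 1 [41T→31T]: ω = 3473.0000×41/31 = 4593.3226 rpm, dir flips to −; running = −4593.3226
Stage 2 [15T→65T]: ω = 4593.3226×15/65 = 1059.9975 rpm, dir flips to +; running = +1059.9975
Stage 3 [65T→31T]: ω = 1059.9975×65/31 = 2222.5754 rpm, dir flips to −; running = −2222.5754
Stage 4 [42T→84T]: ω = 2222.5754×42/84 = 1111.2877 rpm, dir flips to +; running = +1111.2877
Stage 5 [62T→62T]: ω = 1111.2877×62/62 = 1111.2877 rpm, dir flips to −; running = −1111.2877

-1111.2877 rpm (opposite to input, |ω| = 1111.2877 rpm)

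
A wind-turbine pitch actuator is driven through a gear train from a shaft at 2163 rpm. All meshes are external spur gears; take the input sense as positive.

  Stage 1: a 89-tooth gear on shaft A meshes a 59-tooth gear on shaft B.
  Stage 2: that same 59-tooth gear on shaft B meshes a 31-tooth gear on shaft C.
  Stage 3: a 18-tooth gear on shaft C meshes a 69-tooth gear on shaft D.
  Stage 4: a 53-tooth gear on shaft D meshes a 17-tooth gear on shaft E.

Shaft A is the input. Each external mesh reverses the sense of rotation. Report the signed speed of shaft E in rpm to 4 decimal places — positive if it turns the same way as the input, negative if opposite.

Stage 1 [89T→59T]: ω = 2163.0000×89/59 = 3262.8305 rpm, dir flips to −; running = −3262.8305
Stage 2 [59T→31T]: ω = 3262.8305×59/31 = 6209.9032 rpm, dir flips to +; running = +6209.9032
Stage 3 [18T→69T]: ω = 6209.9032×18/69 = 1619.9748 rpm, dir flips to −; running = −1619.9748
Stage 4 [53T→17T]: ω = 1619.9748×53/17 = 5050.5095 rpm, dir flips to +; running = +5050.5095

+5050.5095 rpm (same as input, |ω| = 5050.5095 rpm)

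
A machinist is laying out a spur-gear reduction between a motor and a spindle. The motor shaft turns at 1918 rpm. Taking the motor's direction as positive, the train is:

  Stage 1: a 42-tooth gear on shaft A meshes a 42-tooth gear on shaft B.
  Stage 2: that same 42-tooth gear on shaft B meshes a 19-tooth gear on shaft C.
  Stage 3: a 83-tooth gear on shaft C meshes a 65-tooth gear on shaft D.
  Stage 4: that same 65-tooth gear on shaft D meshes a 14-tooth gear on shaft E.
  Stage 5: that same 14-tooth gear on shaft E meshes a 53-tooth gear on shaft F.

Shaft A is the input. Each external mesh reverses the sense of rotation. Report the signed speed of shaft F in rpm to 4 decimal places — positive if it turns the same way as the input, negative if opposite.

Stage 1 [42T→42T]: ω = 1918.0000×42/42 = 1918.0000 rpm, dir flips to −; running = −1918.0000
Stage 2 [42T→19T]: ω = 1918.0000×42/19 = 4239.7895 rpm, dir flips to +; running = +4239.7895
Stage 3 [83T→65T]: ω = 4239.7895×83/65 = 5413.8850 rpm, dir flips to −; running = −5413.8850
Stage 4 [65T→14T]: ω = 5413.8850×65/14 = 25135.8947 rpm, dir flips to +; running = +25135.8947
Stage 5 [14T→53T]: ω = 25135.8947×14/53 = 6639.6703 rpm, dir flips to −; running = −6639.6703

-6639.6703 rpm (opposite to input, |ω| = 6639.6703 rpm)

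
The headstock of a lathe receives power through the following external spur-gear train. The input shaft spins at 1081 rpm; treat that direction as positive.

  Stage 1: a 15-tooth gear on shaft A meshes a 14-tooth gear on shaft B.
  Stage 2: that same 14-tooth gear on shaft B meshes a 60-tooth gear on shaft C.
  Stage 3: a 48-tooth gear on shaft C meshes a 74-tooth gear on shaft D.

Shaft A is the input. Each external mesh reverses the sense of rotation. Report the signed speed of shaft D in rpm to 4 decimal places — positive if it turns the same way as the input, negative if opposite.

-175.2973 rpm (opposite to input, |ω| = 175.2973 rpm)

Stage 1 [15T→14T]: ω = 1081.0000×15/14 = 1158.2143 rpm, dir flips to −; running = −1158.2143
Stage 2 [14T→60T]: ω = 1158.2143×14/60 = 270.2500 rpm, dir flips to +; running = +270.2500
Stage 3 [48T→74T]: ω = 270.2500×48/74 = 175.2973 rpm, dir flips to −; running = −175.2973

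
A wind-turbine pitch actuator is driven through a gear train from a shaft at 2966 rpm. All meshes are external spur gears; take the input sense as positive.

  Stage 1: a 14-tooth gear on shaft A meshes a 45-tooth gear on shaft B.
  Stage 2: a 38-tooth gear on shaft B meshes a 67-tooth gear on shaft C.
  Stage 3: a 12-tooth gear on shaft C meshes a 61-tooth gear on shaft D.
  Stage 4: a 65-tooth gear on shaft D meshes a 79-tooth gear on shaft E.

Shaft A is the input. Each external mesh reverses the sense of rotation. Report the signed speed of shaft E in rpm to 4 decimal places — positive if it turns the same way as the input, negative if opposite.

+84.7097 rpm (same as input, |ω| = 84.7097 rpm)

Stage 1 [14T→45T]: ω = 2966.0000×14/45 = 922.7556 rpm, dir flips to −; running = −922.7556
Stage 2 [38T→67T]: ω = 922.7556×38/67 = 523.3539 rpm, dir flips to +; running = +523.3539
Stage 3 [12T→61T]: ω = 523.3539×12/61 = 102.9549 rpm, dir flips to −; running = −102.9549
Stage 4 [65T→79T]: ω = 102.9549×65/79 = 84.7097 rpm, dir flips to +; running = +84.7097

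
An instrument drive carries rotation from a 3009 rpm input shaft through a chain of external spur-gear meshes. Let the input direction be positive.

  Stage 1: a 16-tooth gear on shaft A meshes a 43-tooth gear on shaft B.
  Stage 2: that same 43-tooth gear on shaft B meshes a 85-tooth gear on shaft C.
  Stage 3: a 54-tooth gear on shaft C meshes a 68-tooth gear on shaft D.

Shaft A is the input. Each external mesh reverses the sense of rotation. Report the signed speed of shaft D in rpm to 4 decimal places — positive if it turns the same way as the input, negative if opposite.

-449.7882 rpm (opposite to input, |ω| = 449.7882 rpm)

Stage 1 [16T→43T]: ω = 3009.0000×16/43 = 1119.6279 rpm, dir flips to −; running = −1119.6279
Stage 2 [43T→85T]: ω = 1119.6279×43/85 = 566.4000 rpm, dir flips to +; running = +566.4000
Stage 3 [54T→68T]: ω = 566.4000×54/68 = 449.7882 rpm, dir flips to −; running = −449.7882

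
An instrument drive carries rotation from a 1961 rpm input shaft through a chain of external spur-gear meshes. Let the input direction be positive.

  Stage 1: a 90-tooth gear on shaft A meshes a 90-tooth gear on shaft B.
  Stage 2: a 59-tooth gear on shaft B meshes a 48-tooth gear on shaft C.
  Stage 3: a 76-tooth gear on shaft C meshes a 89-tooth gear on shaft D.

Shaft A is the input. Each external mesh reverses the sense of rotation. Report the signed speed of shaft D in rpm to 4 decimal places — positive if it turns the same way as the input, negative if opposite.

Stage 1 [90T→90T]: ω = 1961.0000×90/90 = 1961.0000 rpm, dir flips to −; running = −1961.0000
Stage 2 [59T→48T]: ω = 1961.0000×59/48 = 2410.3958 rpm, dir flips to +; running = +2410.3958
Stage 3 [76T→89T]: ω = 2410.3958×76/89 = 2058.3155 rpm, dir flips to −; running = −2058.3155

-2058.3155 rpm (opposite to input, |ω| = 2058.3155 rpm)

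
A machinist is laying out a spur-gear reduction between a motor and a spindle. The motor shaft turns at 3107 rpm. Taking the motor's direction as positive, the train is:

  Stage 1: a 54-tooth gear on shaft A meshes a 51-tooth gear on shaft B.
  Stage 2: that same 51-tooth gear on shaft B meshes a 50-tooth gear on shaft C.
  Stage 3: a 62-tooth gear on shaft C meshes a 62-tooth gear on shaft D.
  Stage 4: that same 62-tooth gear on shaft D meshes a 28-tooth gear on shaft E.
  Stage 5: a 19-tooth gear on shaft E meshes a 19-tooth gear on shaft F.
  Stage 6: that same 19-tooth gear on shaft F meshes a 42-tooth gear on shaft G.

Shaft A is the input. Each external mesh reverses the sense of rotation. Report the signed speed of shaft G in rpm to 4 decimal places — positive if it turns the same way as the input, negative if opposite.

+3361.2667 rpm (same as input, |ω| = 3361.2667 rpm)

Stage 1 [54T→51T]: ω = 3107.0000×54/51 = 3289.7647 rpm, dir flips to −; running = −3289.7647
Stage 2 [51T→50T]: ω = 3289.7647×51/50 = 3355.5600 rpm, dir flips to +; running = +3355.5600
Stage 3 [62T→62T]: ω = 3355.5600×62/62 = 3355.5600 rpm, dir flips to −; running = −3355.5600
Stage 4 [62T→28T]: ω = 3355.5600×62/28 = 7430.1686 rpm, dir flips to +; running = +7430.1686
Stage 5 [19T→19T]: ω = 7430.1686×19/19 = 7430.1686 rpm, dir flips to −; running = −7430.1686
Stage 6 [19T→42T]: ω = 7430.1686×19/42 = 3361.2667 rpm, dir flips to +; running = +3361.2667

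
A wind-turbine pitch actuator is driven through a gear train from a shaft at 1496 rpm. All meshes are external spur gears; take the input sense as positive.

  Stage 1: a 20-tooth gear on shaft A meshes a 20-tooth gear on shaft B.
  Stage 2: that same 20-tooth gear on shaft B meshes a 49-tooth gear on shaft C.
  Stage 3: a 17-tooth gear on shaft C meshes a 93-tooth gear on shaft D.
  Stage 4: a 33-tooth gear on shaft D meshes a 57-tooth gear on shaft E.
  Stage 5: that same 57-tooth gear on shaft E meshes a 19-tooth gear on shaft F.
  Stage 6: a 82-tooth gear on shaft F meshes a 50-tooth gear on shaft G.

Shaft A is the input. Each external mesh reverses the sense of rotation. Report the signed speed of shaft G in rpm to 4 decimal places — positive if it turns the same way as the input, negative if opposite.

Stage 1 [20T→20T]: ω = 1496.0000×20/20 = 1496.0000 rpm, dir flips to −; running = −1496.0000
Stage 2 [20T→49T]: ω = 1496.0000×20/49 = 610.6122 rpm, dir flips to +; running = +610.6122
Stage 3 [17T→93T]: ω = 610.6122×17/93 = 111.6173 rpm, dir flips to −; running = −111.6173
Stage 4 [33T→57T]: ω = 111.6173×33/57 = 64.6205 rpm, dir flips to +; running = +64.6205
Stage 5 [57T→19T]: ω = 64.6205×57/19 = 193.8616 rpm, dir flips to −; running = −193.8616
Stage 6 [82T→50T]: ω = 193.8616×82/50 = 317.9330 rpm, dir flips to +; running = +317.9330

+317.9330 rpm (same as input, |ω| = 317.9330 rpm)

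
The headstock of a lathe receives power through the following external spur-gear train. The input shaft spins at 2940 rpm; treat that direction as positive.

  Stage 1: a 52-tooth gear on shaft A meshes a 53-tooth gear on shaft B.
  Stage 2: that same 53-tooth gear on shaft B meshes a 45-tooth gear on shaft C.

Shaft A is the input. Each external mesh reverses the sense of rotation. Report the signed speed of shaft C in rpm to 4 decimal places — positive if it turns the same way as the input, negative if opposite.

Stage 1 [52T→53T]: ω = 2940.0000×52/53 = 2884.5283 rpm, dir flips to −; running = −2884.5283
Stage 2 [53T→45T]: ω = 2884.5283×53/45 = 3397.3333 rpm, dir flips to +; running = +3397.3333

+3397.3333 rpm (same as input, |ω| = 3397.3333 rpm)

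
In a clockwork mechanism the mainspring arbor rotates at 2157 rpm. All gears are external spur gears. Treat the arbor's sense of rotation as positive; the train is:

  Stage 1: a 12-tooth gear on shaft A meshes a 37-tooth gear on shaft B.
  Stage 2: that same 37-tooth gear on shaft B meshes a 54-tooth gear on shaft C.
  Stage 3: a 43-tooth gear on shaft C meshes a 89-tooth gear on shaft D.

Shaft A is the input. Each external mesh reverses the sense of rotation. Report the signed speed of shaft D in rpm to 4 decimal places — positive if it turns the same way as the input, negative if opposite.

-231.5880 rpm (opposite to input, |ω| = 231.5880 rpm)

Stage 1 [12T→37T]: ω = 2157.0000×12/37 = 699.5676 rpm, dir flips to −; running = −699.5676
Stage 2 [37T→54T]: ω = 699.5676×37/54 = 479.3333 rpm, dir flips to +; running = +479.3333
Stage 3 [43T→89T]: ω = 479.3333×43/89 = 231.5880 rpm, dir flips to −; running = −231.5880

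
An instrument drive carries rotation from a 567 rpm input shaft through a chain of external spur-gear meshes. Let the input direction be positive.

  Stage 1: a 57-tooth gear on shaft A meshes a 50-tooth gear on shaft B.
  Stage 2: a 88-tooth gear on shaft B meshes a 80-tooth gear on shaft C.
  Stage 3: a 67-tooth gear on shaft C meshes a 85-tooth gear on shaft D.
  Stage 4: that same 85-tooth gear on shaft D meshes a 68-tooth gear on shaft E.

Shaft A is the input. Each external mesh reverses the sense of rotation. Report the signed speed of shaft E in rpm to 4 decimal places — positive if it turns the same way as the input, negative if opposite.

Stage 1 [57T→50T]: ω = 567.0000×57/50 = 646.3800 rpm, dir flips to −; running = −646.3800
Stage 2 [88T→80T]: ω = 646.3800×88/80 = 711.0180 rpm, dir flips to +; running = +711.0180
Stage 3 [67T→85T]: ω = 711.0180×67/85 = 560.4495 rpm, dir flips to −; running = −560.4495
Stage 4 [85T→68T]: ω = 560.4495×85/68 = 700.5619 rpm, dir flips to +; running = +700.5619

+700.5619 rpm (same as input, |ω| = 700.5619 rpm)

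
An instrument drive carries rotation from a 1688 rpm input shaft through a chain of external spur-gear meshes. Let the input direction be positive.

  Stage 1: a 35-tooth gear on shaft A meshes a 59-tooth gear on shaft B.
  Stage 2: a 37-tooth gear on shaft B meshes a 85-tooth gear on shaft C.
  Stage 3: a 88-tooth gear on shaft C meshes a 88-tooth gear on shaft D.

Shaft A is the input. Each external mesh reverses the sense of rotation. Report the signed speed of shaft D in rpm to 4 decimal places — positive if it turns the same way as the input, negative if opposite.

-435.8843 rpm (opposite to input, |ω| = 435.8843 rpm)

Stage 1 [35T→59T]: ω = 1688.0000×35/59 = 1001.3559 rpm, dir flips to −; running = −1001.3559
Stage 2 [37T→85T]: ω = 1001.3559×37/85 = 435.8843 rpm, dir flips to +; running = +435.8843
Stage 3 [88T→88T]: ω = 435.8843×88/88 = 435.8843 rpm, dir flips to −; running = −435.8843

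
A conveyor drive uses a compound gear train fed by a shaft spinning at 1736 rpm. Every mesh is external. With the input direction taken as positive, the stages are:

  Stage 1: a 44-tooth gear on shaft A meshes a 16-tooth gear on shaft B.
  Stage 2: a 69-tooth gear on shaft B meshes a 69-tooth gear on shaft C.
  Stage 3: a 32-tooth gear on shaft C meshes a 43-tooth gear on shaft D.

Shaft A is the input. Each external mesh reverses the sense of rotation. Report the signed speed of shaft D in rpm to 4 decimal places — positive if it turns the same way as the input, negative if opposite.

-3552.7442 rpm (opposite to input, |ω| = 3552.7442 rpm)

Stage 1 [44T→16T]: ω = 1736.0000×44/16 = 4774.0000 rpm, dir flips to −; running = −4774.0000
Stage 2 [69T→69T]: ω = 4774.0000×69/69 = 4774.0000 rpm, dir flips to +; running = +4774.0000
Stage 3 [32T→43T]: ω = 4774.0000×32/43 = 3552.7442 rpm, dir flips to −; running = −3552.7442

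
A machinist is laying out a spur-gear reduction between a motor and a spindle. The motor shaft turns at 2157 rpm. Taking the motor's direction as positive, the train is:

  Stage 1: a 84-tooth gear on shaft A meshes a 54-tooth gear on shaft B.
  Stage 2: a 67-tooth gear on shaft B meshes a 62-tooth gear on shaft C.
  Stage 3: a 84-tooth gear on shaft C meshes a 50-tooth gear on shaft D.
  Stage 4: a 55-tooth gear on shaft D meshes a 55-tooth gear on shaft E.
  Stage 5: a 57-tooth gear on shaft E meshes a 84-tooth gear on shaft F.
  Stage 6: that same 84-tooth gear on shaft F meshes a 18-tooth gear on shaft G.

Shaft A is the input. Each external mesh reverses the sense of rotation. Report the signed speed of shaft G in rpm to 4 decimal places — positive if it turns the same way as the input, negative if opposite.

+19289.9196 rpm (same as input, |ω| = 19289.9196 rpm)

Stage 1 [84T→54T]: ω = 2157.0000×84/54 = 3355.3333 rpm, dir flips to −; running = −3355.3333
Stage 2 [67T→62T]: ω = 3355.3333×67/62 = 3625.9247 rpm, dir flips to +; running = +3625.9247
Stage 3 [84T→50T]: ω = 3625.9247×84/50 = 6091.5535 rpm, dir flips to −; running = −6091.5535
Stage 4 [55T→55T]: ω = 6091.5535×55/55 = 6091.5535 rpm, dir flips to +; running = +6091.5535
Stage 5 [57T→84T]: ω = 6091.5535×57/84 = 4133.5542 rpm, dir flips to −; running = −4133.5542
Stage 6 [84T→18T]: ω = 4133.5542×84/18 = 19289.9196 rpm, dir flips to +; running = +19289.9196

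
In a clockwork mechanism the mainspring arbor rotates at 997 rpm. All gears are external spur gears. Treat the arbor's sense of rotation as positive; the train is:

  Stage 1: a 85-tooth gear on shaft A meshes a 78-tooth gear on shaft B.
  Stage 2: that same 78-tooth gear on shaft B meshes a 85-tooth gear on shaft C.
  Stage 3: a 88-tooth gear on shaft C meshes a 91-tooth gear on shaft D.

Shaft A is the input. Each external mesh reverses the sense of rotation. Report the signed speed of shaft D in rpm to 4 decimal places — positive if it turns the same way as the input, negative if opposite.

Stage 1 [85T→78T]: ω = 997.0000×85/78 = 1086.4744 rpm, dir flips to −; running = −1086.4744
Stage 2 [78T→85T]: ω = 1086.4744×78/85 = 997.0000 rpm, dir flips to +; running = +997.0000
Stage 3 [88T→91T]: ω = 997.0000×88/91 = 964.1319 rpm, dir flips to −; running = −964.1319

-964.1319 rpm (opposite to input, |ω| = 964.1319 rpm)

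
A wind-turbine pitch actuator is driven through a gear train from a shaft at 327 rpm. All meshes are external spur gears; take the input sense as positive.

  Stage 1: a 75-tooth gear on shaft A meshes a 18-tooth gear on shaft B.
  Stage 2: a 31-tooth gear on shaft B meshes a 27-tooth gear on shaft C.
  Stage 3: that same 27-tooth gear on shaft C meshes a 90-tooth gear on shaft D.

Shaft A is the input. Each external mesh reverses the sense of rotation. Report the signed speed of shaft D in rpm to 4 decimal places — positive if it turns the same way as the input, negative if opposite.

Stage 1 [75T→18T]: ω = 327.0000×75/18 = 1362.5000 rpm, dir flips to −; running = −1362.5000
Stage 2 [31T→27T]: ω = 1362.5000×31/27 = 1564.3519 rpm, dir flips to +; running = +1564.3519
Stage 3 [27T→90T]: ω = 1564.3519×27/90 = 469.3056 rpm, dir flips to −; running = −469.3056

-469.3056 rpm (opposite to input, |ω| = 469.3056 rpm)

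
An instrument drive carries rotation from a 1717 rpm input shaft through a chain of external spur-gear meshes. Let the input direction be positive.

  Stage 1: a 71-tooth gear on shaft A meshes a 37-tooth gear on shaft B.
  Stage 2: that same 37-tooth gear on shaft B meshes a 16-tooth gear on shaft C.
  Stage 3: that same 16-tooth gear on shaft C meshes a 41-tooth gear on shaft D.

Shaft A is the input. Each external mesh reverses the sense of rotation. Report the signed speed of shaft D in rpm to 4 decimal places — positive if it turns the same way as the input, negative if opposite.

-2973.3415 rpm (opposite to input, |ω| = 2973.3415 rpm)

Stage 1 [71T→37T]: ω = 1717.0000×71/37 = 3294.7838 rpm, dir flips to −; running = −3294.7838
Stage 2 [37T→16T]: ω = 3294.7838×37/16 = 7619.1875 rpm, dir flips to +; running = +7619.1875
Stage 3 [16T→41T]: ω = 7619.1875×16/41 = 2973.3415 rpm, dir flips to −; running = −2973.3415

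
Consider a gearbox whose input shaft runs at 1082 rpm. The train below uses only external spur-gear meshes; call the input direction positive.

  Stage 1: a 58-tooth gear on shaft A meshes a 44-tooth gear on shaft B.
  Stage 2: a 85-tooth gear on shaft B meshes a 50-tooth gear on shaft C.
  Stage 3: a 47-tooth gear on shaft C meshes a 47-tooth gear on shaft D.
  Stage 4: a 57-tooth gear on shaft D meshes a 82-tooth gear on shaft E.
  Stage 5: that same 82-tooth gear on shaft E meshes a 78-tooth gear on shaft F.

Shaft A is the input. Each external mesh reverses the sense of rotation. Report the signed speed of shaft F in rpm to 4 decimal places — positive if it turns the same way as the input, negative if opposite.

-1771.8696 rpm (opposite to input, |ω| = 1771.8696 rpm)

Stage 1 [58T→44T]: ω = 1082.0000×58/44 = 1426.2727 rpm, dir flips to −; running = −1426.2727
Stage 2 [85T→50T]: ω = 1426.2727×85/50 = 2424.6636 rpm, dir flips to +; running = +2424.6636
Stage 3 [47T→47T]: ω = 2424.6636×47/47 = 2424.6636 rpm, dir flips to −; running = −2424.6636
Stage 4 [57T→82T]: ω = 2424.6636×57/82 = 1685.4369 rpm, dir flips to +; running = +1685.4369
Stage 5 [82T→78T]: ω = 1685.4369×82/78 = 1771.8696 rpm, dir flips to −; running = −1771.8696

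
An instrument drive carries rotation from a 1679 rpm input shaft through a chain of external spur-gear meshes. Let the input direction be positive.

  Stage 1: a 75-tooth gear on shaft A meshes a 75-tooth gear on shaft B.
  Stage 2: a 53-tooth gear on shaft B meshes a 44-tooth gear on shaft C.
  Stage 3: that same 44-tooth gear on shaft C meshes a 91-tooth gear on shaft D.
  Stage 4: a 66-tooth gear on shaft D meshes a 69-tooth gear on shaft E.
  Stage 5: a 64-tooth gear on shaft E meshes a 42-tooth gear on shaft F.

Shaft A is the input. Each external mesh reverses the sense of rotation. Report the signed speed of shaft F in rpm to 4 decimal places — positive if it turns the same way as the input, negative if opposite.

-1425.3145 rpm (opposite to input, |ω| = 1425.3145 rpm)

Stage 1 [75T→75T]: ω = 1679.0000×75/75 = 1679.0000 rpm, dir flips to −; running = −1679.0000
Stage 2 [53T→44T]: ω = 1679.0000×53/44 = 2022.4318 rpm, dir flips to +; running = +2022.4318
Stage 3 [44T→91T]: ω = 2022.4318×44/91 = 977.8791 rpm, dir flips to −; running = −977.8791
Stage 4 [66T→69T]: ω = 977.8791×66/69 = 935.3626 rpm, dir flips to +; running = +935.3626
Stage 5 [64T→42T]: ω = 935.3626×64/42 = 1425.3145 rpm, dir flips to −; running = −1425.3145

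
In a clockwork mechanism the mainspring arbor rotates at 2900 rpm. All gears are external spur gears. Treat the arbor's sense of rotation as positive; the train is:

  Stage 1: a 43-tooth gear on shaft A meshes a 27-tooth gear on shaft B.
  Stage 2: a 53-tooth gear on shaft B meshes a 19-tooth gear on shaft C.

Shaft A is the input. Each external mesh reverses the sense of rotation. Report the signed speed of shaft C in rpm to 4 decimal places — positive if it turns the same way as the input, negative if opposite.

Stage 1 [43T→27T]: ω = 2900.0000×43/27 = 4618.5185 rpm, dir flips to −; running = −4618.5185
Stage 2 [53T→19T]: ω = 4618.5185×53/19 = 12883.2359 rpm, dir flips to +; running = +12883.2359

+12883.2359 rpm (same as input, |ω| = 12883.2359 rpm)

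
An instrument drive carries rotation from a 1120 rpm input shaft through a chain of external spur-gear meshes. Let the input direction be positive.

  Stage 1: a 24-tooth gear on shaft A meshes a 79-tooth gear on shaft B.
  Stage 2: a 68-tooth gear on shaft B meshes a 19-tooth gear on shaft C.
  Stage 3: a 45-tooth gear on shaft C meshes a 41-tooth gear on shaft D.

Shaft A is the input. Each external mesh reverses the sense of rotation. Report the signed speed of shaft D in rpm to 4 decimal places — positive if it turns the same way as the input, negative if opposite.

Stage 1 [24T→79T]: ω = 1120.0000×24/79 = 340.2532 rpm, dir flips to −; running = −340.2532
Stage 2 [68T→19T]: ω = 340.2532×68/19 = 1217.7482 rpm, dir flips to +; running = +1217.7482
Stage 3 [45T→41T]: ω = 1217.7482×45/41 = 1336.5529 rpm, dir flips to −; running = −1336.5529

-1336.5529 rpm (opposite to input, |ω| = 1336.5529 rpm)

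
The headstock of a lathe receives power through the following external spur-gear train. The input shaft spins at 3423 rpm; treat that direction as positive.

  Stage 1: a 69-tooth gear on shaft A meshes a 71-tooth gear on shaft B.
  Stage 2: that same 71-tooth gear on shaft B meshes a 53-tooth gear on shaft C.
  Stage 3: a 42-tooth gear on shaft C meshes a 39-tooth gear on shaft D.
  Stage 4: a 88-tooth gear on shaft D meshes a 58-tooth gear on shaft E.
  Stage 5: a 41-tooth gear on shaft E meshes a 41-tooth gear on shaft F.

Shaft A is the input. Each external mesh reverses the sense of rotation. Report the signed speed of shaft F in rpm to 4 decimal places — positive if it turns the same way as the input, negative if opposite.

-7281.4770 rpm (opposite to input, |ω| = 7281.4770 rpm)

Stage 1 [69T→71T]: ω = 3423.0000×69/71 = 3326.5775 rpm, dir flips to −; running = −3326.5775
Stage 2 [71T→53T]: ω = 3326.5775×71/53 = 4456.3585 rpm, dir flips to +; running = +4456.3585
Stage 3 [42T→39T]: ω = 4456.3585×42/39 = 4799.1553 rpm, dir flips to −; running = −4799.1553
Stage 4 [88T→58T]: ω = 4799.1553×88/58 = 7281.4770 rpm, dir flips to +; running = +7281.4770
Stage 5 [41T→41T]: ω = 7281.4770×41/41 = 7281.4770 rpm, dir flips to −; running = −7281.4770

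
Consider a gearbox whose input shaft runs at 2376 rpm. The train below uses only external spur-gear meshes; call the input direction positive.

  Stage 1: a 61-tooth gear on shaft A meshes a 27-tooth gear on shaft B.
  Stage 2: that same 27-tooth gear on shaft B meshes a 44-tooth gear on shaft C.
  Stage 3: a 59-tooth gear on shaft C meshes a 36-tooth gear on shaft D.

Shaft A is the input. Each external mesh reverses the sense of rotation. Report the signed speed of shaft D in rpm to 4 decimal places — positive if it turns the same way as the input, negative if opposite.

-5398.5000 rpm (opposite to input, |ω| = 5398.5000 rpm)

Stage 1 [61T→27T]: ω = 2376.0000×61/27 = 5368.0000 rpm, dir flips to −; running = −5368.0000
Stage 2 [27T→44T]: ω = 5368.0000×27/44 = 3294.0000 rpm, dir flips to +; running = +3294.0000
Stage 3 [59T→36T]: ω = 3294.0000×59/36 = 5398.5000 rpm, dir flips to −; running = −5398.5000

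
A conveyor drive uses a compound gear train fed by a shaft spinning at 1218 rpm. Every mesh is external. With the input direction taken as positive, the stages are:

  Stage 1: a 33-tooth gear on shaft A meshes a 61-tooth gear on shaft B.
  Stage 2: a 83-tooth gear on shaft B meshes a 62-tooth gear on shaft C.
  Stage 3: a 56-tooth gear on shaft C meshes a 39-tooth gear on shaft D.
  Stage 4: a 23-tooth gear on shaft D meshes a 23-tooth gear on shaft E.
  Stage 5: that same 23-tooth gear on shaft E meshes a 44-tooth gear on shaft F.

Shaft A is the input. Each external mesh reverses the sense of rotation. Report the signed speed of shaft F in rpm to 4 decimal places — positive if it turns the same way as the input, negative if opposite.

Stage 1 [33T→61T]: ω = 1218.0000×33/61 = 658.9180 rpm, dir flips to −; running = −658.9180
Stage 2 [83T→62T]: ω = 658.9180×83/62 = 882.0999 rpm, dir flips to +; running = +882.0999
Stage 3 [56T→39T]: ω = 882.0999×56/39 = 1266.6051 rpm, dir flips to −; running = −1266.6051
Stage 4 [23T→23T]: ω = 1266.6051×23/23 = 1266.6051 rpm, dir flips to +; running = +1266.6051
Stage 5 [23T→44T]: ω = 1266.6051×23/44 = 662.0890 rpm, dir flips to −; running = −662.0890

-662.0890 rpm (opposite to input, |ω| = 662.0890 rpm)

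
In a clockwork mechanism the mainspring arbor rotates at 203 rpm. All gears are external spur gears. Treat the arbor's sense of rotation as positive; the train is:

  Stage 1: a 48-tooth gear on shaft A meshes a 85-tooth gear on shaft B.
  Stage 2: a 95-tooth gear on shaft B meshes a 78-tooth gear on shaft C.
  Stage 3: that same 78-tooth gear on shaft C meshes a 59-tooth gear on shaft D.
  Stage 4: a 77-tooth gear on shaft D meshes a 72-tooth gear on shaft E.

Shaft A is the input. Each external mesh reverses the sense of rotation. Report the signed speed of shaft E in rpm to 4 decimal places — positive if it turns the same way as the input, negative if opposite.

Stage 1 [48T→85T]: ω = 203.0000×48/85 = 114.6353 rpm, dir flips to −; running = −114.6353
Stage 2 [95T→78T]: ω = 114.6353×95/78 = 139.6199 rpm, dir flips to +; running = +139.6199
Stage 3 [78T→59T]: ω = 139.6199×78/59 = 184.5823 rpm, dir flips to −; running = −184.5823
Stage 4 [77T→72T]: ω = 184.5823×77/72 = 197.4005 rpm, dir flips to +; running = +197.4005

+197.4005 rpm (same as input, |ω| = 197.4005 rpm)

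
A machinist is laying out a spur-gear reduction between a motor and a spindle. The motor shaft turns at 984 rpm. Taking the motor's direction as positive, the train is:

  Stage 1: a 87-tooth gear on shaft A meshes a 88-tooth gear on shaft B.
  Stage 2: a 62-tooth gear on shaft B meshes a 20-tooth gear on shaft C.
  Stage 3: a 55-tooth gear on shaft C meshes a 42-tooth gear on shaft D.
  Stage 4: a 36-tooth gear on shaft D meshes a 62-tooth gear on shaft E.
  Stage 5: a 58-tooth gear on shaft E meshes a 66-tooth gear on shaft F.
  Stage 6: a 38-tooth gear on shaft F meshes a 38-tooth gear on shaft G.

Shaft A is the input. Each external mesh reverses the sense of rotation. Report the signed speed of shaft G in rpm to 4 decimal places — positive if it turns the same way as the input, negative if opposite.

+2015.1234 rpm (same as input, |ω| = 2015.1234 rpm)

Stage 1 [87T→88T]: ω = 984.0000×87/88 = 972.8182 rpm, dir flips to −; running = −972.8182
Stage 2 [62T→20T]: ω = 972.8182×62/20 = 3015.7364 rpm, dir flips to +; running = +3015.7364
Stage 3 [55T→42T]: ω = 3015.7364×55/42 = 3949.1786 rpm, dir flips to −; running = −3949.1786
Stage 4 [36T→62T]: ω = 3949.1786×36/62 = 2293.0714 rpm, dir flips to +; running = +2293.0714
Stage 5 [58T→66T]: ω = 2293.0714×58/66 = 2015.1234 rpm, dir flips to −; running = −2015.1234
Stage 6 [38T→38T]: ω = 2015.1234×38/38 = 2015.1234 rpm, dir flips to +; running = +2015.1234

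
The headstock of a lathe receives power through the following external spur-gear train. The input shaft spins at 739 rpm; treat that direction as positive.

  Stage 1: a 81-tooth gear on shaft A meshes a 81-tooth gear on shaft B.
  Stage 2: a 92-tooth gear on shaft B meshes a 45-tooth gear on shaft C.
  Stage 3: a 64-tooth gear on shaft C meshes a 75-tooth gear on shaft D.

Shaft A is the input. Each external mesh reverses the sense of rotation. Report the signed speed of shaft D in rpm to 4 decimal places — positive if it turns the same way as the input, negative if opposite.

Stage 1 [81T→81T]: ω = 739.0000×81/81 = 739.0000 rpm, dir flips to −; running = −739.0000
Stage 2 [92T→45T]: ω = 739.0000×92/45 = 1510.8444 rpm, dir flips to +; running = +1510.8444
Stage 3 [64T→75T]: ω = 1510.8444×64/75 = 1289.2539 rpm, dir flips to −; running = −1289.2539

-1289.2539 rpm (opposite to input, |ω| = 1289.2539 rpm)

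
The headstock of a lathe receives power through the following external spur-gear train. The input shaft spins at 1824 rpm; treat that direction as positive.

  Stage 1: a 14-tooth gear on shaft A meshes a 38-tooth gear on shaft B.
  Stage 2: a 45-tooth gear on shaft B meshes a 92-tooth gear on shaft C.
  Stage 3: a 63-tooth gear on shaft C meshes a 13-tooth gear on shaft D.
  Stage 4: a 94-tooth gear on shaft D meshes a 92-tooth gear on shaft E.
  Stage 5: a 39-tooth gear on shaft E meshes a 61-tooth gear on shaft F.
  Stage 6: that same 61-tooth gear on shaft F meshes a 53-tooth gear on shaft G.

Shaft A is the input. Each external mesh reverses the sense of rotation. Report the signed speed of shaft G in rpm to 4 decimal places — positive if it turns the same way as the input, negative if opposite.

+1197.6224 rpm (same as input, |ω| = 1197.6224 rpm)

Stage 1 [14T→38T]: ω = 1824.0000×14/38 = 672.0000 rpm, dir flips to −; running = −672.0000
Stage 2 [45T→92T]: ω = 672.0000×45/92 = 328.6957 rpm, dir flips to +; running = +328.6957
Stage 3 [63T→13T]: ω = 328.6957×63/13 = 1592.9097 rpm, dir flips to −; running = −1592.9097
Stage 4 [94T→92T]: ω = 1592.9097×94/92 = 1627.5382 rpm, dir flips to +; running = +1627.5382
Stage 5 [39T→61T]: ω = 1627.5382×39/61 = 1040.5572 rpm, dir flips to −; running = −1040.5572
Stage 6 [61T→53T]: ω = 1040.5572×61/53 = 1197.6224 rpm, dir flips to +; running = +1197.6224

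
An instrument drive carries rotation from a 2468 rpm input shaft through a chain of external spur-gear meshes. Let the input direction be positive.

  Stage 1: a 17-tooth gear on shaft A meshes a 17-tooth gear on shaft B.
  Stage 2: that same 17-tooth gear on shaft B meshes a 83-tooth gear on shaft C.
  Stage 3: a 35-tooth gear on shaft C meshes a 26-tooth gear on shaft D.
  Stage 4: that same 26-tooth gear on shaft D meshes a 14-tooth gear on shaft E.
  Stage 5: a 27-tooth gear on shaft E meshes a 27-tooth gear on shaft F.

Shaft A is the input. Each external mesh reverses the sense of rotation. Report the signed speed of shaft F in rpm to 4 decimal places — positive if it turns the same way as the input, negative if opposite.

-1263.7349 rpm (opposite to input, |ω| = 1263.7349 rpm)

Stage 1 [17T→17T]: ω = 2468.0000×17/17 = 2468.0000 rpm, dir flips to −; running = −2468.0000
Stage 2 [17T→83T]: ω = 2468.0000×17/83 = 505.4940 rpm, dir flips to +; running = +505.4940
Stage 3 [35T→26T]: ω = 505.4940×35/26 = 680.4727 rpm, dir flips to −; running = −680.4727
Stage 4 [26T→14T]: ω = 680.4727×26/14 = 1263.7349 rpm, dir flips to +; running = +1263.7349
Stage 5 [27T→27T]: ω = 1263.7349×27/27 = 1263.7349 rpm, dir flips to −; running = −1263.7349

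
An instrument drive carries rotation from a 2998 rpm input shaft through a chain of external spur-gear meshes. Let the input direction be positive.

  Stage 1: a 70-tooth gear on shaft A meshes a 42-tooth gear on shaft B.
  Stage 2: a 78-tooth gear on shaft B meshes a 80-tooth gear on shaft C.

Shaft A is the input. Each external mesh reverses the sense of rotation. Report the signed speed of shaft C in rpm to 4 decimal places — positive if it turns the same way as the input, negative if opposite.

+4871.7500 rpm (same as input, |ω| = 4871.7500 rpm)

Stage 1 [70T→42T]: ω = 2998.0000×70/42 = 4996.6667 rpm, dir flips to −; running = −4996.6667
Stage 2 [78T→80T]: ω = 4996.6667×78/80 = 4871.7500 rpm, dir flips to +; running = +4871.7500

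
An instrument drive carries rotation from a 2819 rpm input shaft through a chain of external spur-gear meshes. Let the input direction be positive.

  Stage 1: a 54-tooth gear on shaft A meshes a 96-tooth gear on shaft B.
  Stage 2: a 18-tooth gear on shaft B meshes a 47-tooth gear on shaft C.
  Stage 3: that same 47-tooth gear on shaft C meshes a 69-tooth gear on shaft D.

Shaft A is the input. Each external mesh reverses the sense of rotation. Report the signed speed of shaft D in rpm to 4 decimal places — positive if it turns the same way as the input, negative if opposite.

Stage 1 [54T→96T]: ω = 2819.0000×54/96 = 1585.6875 rpm, dir flips to −; running = −1585.6875
Stage 2 [18T→47T]: ω = 1585.6875×18/47 = 607.2846 rpm, dir flips to +; running = +607.2846
Stage 3 [47T→69T]: ω = 607.2846×47/69 = 413.6576 rpm, dir flips to −; running = −413.6576

-413.6576 rpm (opposite to input, |ω| = 413.6576 rpm)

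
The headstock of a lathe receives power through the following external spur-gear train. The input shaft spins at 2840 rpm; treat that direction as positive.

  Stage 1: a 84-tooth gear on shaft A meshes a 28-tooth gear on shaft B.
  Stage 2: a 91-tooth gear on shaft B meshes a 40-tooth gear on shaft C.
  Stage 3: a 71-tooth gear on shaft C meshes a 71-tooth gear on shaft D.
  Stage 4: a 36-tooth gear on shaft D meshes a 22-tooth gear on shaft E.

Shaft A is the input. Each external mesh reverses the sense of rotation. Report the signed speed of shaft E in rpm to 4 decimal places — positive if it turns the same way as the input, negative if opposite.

+31717.6364 rpm (same as input, |ω| = 31717.6364 rpm)

Stage 1 [84T→28T]: ω = 2840.0000×84/28 = 8520.0000 rpm, dir flips to −; running = −8520.0000
Stage 2 [91T→40T]: ω = 8520.0000×91/40 = 19383.0000 rpm, dir flips to +; running = +19383.0000
Stage 3 [71T→71T]: ω = 19383.0000×71/71 = 19383.0000 rpm, dir flips to −; running = −19383.0000
Stage 4 [36T→22T]: ω = 19383.0000×36/22 = 31717.6364 rpm, dir flips to +; running = +31717.6364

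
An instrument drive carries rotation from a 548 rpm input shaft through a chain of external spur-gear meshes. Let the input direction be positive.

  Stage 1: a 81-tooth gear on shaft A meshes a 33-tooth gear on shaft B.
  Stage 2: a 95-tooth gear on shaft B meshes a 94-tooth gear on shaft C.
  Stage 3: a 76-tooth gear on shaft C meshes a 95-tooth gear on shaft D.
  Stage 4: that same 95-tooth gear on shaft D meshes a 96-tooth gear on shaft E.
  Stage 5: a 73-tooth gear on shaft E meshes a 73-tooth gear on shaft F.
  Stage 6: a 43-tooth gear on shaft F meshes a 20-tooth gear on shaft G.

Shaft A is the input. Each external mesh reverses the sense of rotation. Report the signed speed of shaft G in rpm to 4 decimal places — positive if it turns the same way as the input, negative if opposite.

+2313.8127 rpm (same as input, |ω| = 2313.8127 rpm)

Stage 1 [81T→33T]: ω = 548.0000×81/33 = 1345.0909 rpm, dir flips to −; running = −1345.0909
Stage 2 [95T→94T]: ω = 1345.0909×95/94 = 1359.4004 rpm, dir flips to +; running = +1359.4004
Stage 3 [76T→95T]: ω = 1359.4004×76/95 = 1087.5203 rpm, dir flips to −; running = −1087.5203
Stage 4 [95T→96T]: ω = 1087.5203×95/96 = 1076.1920 rpm, dir flips to +; running = +1076.1920
Stage 5 [73T→73T]: ω = 1076.1920×73/73 = 1076.1920 rpm, dir flips to −; running = −1076.1920
Stage 6 [43T→20T]: ω = 1076.1920×43/20 = 2313.8127 rpm, dir flips to +; running = +2313.8127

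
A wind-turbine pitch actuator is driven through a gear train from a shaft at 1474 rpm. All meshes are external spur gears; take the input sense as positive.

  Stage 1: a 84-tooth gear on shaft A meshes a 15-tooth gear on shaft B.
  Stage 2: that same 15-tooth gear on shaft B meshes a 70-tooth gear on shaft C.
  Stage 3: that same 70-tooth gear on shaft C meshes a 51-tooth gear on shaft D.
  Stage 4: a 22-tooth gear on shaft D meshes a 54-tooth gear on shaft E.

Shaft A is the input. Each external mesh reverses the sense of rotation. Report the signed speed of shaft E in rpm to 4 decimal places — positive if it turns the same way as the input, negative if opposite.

Stage 1 [84T→15T]: ω = 1474.0000×84/15 = 8254.4000 rpm, dir flips to −; running = −8254.4000
Stage 2 [15T→70T]: ω = 8254.4000×15/70 = 1768.8000 rpm, dir flips to +; running = +1768.8000
Stage 3 [70T→51T]: ω = 1768.8000×70/51 = 2427.7647 rpm, dir flips to −; running = −2427.7647
Stage 4 [22T→54T]: ω = 2427.7647×22/54 = 989.0893 rpm, dir flips to +; running = +989.0893

+989.0893 rpm (same as input, |ω| = 989.0893 rpm)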